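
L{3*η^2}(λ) 6/λ^3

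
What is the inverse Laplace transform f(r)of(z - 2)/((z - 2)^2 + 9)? exp(2 * r) * cos(3 * r)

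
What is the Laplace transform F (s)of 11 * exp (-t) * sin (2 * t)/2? 11/ ( (s + 1)^2 + 4)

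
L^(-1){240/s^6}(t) 2*t^5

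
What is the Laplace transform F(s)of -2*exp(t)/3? -2/(3*s - 3)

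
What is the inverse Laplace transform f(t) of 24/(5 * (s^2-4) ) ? 12 * sinh(2 * t) /5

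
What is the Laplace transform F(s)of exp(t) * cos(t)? (s - 1)/((s - 1)^2 + 1)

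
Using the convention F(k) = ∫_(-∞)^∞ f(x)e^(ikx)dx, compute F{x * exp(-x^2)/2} I * sqrt(pi) * k * exp(-k^2/4)/4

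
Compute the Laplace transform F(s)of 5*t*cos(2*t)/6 5*(s^2 - 4)/(6*(s^2 + 4)^2)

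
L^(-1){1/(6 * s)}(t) 1/6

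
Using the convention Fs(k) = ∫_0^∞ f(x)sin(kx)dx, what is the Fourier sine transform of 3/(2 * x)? 3 * pi/4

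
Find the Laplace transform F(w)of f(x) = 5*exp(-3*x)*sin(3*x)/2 15/(2*((w + 3)^2 + 9))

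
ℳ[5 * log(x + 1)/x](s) -5 * pi * csc(pi * s)/(s - 1)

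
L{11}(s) 11/s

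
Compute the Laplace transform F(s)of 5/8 5/(8*s)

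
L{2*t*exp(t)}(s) 2/(s - 1)^2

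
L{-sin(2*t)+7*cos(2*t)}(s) 7*s/(s^2+4) - 2/(s^2+4)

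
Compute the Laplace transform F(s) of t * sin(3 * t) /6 s/(s^2 + 9) ^2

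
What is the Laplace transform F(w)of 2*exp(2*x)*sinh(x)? 2/((w - 2)^2 - 1)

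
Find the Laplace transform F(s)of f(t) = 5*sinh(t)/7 5/(7*(s^2 - 1))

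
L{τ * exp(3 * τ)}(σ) (σ - 3)^(-2)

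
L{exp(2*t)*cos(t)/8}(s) (s - 2)/(8*((s - 2)^2 + 1))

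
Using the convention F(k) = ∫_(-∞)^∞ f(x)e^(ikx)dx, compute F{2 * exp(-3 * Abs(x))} 12/(k^2+9)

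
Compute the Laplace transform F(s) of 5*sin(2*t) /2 5/(s^2+4) 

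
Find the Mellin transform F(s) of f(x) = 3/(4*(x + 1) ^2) -3*pi*(s - 1) /(4*sin(pi*s) ) 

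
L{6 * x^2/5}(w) 12/(5 * w^3) 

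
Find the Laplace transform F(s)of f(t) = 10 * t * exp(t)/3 10/(3 * (s - 1)^2)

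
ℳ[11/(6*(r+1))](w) 11*pi*csc(pi*w)/6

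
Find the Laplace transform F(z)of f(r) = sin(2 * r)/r atan(2/z)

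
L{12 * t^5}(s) 1440/s^6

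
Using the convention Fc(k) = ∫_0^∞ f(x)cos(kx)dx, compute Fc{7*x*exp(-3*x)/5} 7*(9 - k^2)/(5*(k^2 + 9)^2)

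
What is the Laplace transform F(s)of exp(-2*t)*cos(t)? (s+2)/((s+2)^2+1)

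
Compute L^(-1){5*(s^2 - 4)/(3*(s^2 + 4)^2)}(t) 5*t*cos(2*t)/3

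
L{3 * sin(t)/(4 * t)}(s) 3 * atan(1/s)/4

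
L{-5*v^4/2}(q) -60/q^5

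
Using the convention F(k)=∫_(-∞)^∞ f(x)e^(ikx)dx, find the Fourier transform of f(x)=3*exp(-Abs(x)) 6/(k^2 + 1)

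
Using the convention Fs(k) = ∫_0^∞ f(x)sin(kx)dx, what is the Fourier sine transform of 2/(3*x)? pi/3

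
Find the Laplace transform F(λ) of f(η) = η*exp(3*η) (λ - 3) ^(-2) 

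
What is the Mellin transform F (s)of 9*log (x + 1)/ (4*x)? -9*pi*csc (pi*s)/ (4*s - 4)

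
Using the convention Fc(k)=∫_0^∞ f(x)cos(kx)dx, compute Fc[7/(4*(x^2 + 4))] 7*pi*exp(-2*k)/16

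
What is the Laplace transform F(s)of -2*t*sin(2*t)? -8*s/(s^2 + 4)^2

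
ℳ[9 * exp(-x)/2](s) 9 * gamma(s)/2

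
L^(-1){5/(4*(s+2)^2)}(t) 5*t*exp(-2*t)/4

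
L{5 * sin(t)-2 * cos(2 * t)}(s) 5/(s^2+1)-2 * s/(s^2+4)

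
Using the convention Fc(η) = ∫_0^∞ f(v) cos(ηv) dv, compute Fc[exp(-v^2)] sqrt(pi)*exp(-η^2/4) /2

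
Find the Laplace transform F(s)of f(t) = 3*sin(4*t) 12/(s^2+16)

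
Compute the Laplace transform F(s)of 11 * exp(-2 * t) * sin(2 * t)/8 11/(4 * ((s+2)^2+4))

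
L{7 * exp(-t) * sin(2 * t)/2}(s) 7/((s + 1)^2 + 4)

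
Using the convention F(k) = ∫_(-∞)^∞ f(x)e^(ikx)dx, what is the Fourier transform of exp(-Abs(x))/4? 1/(2*(k^2 + 1))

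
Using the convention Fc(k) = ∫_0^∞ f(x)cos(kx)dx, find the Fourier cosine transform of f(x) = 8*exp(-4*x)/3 32/(3*(k^2 + 16))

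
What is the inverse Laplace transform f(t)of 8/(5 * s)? 8/5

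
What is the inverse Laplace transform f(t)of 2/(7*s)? 2/7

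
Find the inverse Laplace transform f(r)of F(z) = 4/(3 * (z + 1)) 4 * exp(-r)/3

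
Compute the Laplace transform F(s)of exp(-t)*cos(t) (s + 1)/((s + 1)^2 + 1)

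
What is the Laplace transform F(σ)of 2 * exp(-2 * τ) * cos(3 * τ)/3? 2 * (σ + 2)/(3 * ((σ + 2)^2 + 9))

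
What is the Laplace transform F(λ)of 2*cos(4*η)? 2*λ/(λ^2 + 16)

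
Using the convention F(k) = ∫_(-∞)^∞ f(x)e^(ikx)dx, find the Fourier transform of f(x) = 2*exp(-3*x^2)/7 2*sqrt(3)*sqrt(pi)*exp(-k^2/12)/21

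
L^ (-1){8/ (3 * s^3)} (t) 4 * t^2/3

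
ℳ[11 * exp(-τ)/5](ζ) 11 * gamma(ζ)/5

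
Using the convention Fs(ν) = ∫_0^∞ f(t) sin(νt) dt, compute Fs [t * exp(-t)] 2 * ν/(ν^2 + 1) ^2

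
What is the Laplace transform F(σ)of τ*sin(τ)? 2*σ/(σ^2 + 1)^2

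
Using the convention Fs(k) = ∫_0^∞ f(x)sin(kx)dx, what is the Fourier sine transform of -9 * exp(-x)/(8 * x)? -9 * atan(k)/8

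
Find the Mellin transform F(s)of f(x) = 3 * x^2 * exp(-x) 3 * gamma(s+2)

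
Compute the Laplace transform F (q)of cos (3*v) q/ (q^2 + 9)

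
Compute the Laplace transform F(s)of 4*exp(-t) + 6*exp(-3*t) 6/(s + 3) + 4/(s + 1)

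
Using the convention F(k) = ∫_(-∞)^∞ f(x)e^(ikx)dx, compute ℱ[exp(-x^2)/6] sqrt(pi)*exp(-k^2/4)/6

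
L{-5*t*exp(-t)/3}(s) -5/(3*(s + 1)^2)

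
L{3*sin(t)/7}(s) 3/(7*(s^2 + 1))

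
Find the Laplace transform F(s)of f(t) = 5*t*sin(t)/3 10*s/(3*(s^2 + 1)^2)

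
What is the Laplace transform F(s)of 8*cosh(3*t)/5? 8*s/(5*(s^2-9))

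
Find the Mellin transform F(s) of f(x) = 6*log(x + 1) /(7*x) -6*pi*csc(pi*s) /(7*s - 7) 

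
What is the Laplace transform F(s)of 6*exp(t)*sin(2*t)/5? 12/(5*((s - 1)^2 + 4))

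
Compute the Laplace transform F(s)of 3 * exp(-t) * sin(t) 3/((s + 1)^2 + 1)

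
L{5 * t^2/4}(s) 5/(2 * s^3)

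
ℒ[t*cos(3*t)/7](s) (s^2 - 9)/(7*(s^2 + 9)^2)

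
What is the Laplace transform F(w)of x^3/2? 3/w^4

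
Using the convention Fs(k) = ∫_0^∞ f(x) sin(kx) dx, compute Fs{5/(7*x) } 5*pi/14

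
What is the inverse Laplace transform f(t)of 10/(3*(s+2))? 10*exp(-2*t)/3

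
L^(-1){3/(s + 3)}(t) 3*exp(-3*t)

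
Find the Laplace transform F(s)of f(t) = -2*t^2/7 -4/(7*s^3)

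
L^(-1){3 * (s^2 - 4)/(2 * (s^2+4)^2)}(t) 3 * t * cos(2 * t)/2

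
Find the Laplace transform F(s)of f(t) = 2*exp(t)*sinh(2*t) 4/((s - 1)^2 - 4)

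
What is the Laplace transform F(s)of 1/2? 1/(2 * s)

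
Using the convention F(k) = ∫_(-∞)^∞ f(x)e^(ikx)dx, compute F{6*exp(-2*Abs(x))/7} 24/(7*(k^2 + 4))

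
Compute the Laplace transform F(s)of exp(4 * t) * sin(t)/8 1/(8 * ((s - 4)^2 + 1))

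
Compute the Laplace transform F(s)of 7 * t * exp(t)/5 7/(5 * (s - 1)^2)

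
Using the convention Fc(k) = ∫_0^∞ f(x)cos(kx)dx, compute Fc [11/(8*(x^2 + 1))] 11*pi*exp(-k)/16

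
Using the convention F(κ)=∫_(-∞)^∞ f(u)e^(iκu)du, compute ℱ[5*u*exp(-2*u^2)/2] 5*sqrt(2)*I*sqrt(pi)*κ*exp(-κ^2/8)/16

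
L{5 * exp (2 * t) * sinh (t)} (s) 5/ ( (s - 2)^2 - 1)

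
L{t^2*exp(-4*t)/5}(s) 2/(5*(s + 4)^3)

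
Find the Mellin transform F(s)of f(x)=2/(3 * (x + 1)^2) -2 * pi * (s - 1)/(3 * sin(pi * s))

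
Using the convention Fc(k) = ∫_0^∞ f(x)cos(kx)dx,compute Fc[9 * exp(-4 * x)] 36/(k^2 + 16)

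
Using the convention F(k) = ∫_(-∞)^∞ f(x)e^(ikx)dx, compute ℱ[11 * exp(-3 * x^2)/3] 11 * sqrt(3) * sqrt(pi) * exp(-k^2/12)/9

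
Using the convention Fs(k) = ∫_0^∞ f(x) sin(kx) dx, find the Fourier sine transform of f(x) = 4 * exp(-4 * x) 4 * k/(k^2 + 16) 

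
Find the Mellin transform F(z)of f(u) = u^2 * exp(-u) gamma(z+2)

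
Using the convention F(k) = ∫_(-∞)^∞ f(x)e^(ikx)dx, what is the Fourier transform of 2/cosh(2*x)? pi/cosh(pi*k/4)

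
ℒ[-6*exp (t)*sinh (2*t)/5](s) -12/ (5*(s - 1)^2 - 20)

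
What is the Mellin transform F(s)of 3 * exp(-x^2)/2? 3 * gamma(s/2)/4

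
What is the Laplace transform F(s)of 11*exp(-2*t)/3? 11/(3*(s + 2))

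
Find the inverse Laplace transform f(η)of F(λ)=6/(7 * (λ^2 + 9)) 2 * sin(3 * η)/7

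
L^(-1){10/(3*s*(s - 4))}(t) 5*exp(2*t)*sinh(2*t)/3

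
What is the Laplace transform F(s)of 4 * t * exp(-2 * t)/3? 4/(3 * (s + 2)^2)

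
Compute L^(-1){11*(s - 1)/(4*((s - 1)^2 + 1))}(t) 11*exp(t)*cos(t)/4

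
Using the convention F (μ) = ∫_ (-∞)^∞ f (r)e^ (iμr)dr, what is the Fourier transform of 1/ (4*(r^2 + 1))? pi*exp (-Abs (μ))/4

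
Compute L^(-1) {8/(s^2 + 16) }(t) 2 * sin(4 * t) 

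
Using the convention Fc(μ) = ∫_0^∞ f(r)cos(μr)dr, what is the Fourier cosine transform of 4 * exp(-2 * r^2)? sqrt(2) * sqrt(pi) * exp(-μ^2/8)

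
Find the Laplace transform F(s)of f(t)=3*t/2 3/(2*s^2)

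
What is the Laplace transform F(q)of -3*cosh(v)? -3*q/(q^2 - 1)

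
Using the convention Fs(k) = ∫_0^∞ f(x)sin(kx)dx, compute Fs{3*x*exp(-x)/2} 3*k/(k^2 + 1)^2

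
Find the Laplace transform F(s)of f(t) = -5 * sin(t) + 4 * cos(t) 4 * s/(s^2 + 1) - 5/(s^2 + 1)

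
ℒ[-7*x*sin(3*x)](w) -42*w/(w^2 + 9)^2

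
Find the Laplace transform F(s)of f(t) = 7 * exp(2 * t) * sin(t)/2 7/(2 * ((s - 2)^2 + 1))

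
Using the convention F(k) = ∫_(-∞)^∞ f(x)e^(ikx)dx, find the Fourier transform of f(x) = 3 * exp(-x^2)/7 3 * sqrt(pi) * exp(-k^2/4)/7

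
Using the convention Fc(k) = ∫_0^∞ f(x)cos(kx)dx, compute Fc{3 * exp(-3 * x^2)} sqrt(3) * sqrt(pi) * exp(-k^2/12)/2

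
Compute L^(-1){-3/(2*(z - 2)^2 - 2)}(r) -3*exp(2*r)*sinh(r)/2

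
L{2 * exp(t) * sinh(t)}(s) 2/(s * (s - 2))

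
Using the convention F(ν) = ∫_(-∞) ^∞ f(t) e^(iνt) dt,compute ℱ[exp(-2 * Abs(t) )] 4/(ν^2 + 4) 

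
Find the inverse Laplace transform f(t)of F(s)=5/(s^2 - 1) 5*sinh(t)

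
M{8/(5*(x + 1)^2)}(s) -8*pi*(s - 1)/(5*sin(pi*s))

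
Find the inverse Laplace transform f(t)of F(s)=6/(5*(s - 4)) 6*exp(4*t)/5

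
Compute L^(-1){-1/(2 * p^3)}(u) -u^2/4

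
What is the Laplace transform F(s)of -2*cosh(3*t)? -2*s/(s^2 - 9)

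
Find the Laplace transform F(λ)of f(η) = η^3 6/λ^4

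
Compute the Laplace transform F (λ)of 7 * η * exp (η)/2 7/ (2 * (λ - 1)^2)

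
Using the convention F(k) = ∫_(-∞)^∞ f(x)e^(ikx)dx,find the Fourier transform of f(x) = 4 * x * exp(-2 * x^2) sqrt(2) * I * sqrt(pi) * k * exp(-k^2/8)/2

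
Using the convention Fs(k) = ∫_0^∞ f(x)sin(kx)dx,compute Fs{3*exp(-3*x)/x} 3*atan(k/3)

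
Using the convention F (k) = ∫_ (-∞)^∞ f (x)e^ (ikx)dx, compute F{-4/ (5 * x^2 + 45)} -4 * pi * exp (-3 * Abs (k))/15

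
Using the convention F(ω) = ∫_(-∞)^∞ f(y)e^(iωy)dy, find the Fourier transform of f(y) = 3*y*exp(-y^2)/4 3*I*sqrt(pi)*ω*exp(-ω^2/4)/8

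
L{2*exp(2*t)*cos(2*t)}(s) 2*(s - 2)/((s - 2)^2+4)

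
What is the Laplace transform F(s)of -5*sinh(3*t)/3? -5/(s^2 - 9)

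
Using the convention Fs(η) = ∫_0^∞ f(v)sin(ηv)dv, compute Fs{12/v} 6*pi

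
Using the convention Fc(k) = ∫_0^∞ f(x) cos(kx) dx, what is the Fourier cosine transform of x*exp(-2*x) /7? (4 - k^2) /(7*(k^2+4) ^2) 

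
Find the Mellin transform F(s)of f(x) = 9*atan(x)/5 -9*pi*sec(pi*s/2)/(10*s)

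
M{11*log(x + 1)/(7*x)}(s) -11*pi*csc(pi*s)/(7*s - 7)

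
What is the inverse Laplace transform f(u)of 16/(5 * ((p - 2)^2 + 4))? 8 * exp(2 * u) * sin(2 * u)/5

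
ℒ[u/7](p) 1/(7 * p^2)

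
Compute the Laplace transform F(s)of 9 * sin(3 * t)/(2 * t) 9 * atan(3/s)/2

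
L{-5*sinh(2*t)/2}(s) -5/(s^2 - 4)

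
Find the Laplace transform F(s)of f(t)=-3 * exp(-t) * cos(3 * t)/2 3 * (-s - 1)/(2 * ((s + 1)^2 + 9))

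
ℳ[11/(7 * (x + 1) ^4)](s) 11 * gamma(s) * gamma(4 - s) /42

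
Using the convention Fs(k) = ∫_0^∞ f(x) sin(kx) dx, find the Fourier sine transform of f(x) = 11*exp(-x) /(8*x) 11*atan(k) /8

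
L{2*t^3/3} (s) 4/s^4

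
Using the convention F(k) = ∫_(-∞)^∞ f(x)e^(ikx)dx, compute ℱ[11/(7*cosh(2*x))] 11*pi/(14*cosh(pi*k/4))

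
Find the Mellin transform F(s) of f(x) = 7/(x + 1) 7*pi*csc(pi*s) 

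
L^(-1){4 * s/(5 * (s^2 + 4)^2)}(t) t * sin(2 * t)/5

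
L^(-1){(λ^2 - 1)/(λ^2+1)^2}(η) η*cos(η)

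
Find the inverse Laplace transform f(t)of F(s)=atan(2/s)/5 sin(2*t)/(5*t)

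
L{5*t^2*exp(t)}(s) 10/(s - 1)^3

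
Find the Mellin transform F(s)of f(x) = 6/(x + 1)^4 gamma(s)*gamma(4 - s)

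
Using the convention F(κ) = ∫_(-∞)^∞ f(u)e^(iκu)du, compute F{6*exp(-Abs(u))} 12/(κ^2 + 1)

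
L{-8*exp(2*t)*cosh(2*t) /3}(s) 8*(2 - s) /(3*s*(s - 4) ) 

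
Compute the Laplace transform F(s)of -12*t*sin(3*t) -72*s/(s^2 + 9)^2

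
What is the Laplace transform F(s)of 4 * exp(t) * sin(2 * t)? 8/((s - 1)^2 + 4)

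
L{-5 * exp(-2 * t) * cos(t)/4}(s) 5 * (-s - 2)/(4 * ((s+2)^2+1))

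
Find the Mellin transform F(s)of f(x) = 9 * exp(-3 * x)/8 3^(2 - s) * gamma(s)/8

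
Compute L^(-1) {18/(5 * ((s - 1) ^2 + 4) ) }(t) 9 * exp(t) * sin(2 * t) /5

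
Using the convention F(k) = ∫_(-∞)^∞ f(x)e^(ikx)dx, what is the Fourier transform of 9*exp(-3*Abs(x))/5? 54/(5*(k^2 + 9))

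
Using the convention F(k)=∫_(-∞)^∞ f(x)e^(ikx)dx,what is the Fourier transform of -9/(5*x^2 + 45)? -3*pi*exp(-3*Abs(k))/5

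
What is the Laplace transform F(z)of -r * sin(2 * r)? -4 * z/(z^2+4)^2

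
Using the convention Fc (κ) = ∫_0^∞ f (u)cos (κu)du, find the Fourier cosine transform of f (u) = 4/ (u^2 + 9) 2 * pi * exp (-3 * κ)/3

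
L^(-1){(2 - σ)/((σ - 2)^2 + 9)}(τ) -exp(2*τ)*cos(3*τ)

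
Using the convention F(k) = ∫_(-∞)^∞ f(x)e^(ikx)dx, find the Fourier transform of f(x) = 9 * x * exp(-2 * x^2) 9 * sqrt(2) * I * sqrt(pi) * k * exp(-k^2/8)/8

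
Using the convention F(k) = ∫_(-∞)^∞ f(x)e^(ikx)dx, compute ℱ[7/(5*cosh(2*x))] 7*pi/(10*cosh(pi*k/4))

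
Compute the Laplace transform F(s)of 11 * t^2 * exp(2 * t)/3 22/(3 * (s - 2)^3)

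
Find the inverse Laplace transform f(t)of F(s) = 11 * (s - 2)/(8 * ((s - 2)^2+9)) 11 * exp(2 * t) * cos(3 * t)/8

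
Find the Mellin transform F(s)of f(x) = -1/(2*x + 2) -pi*csc(pi*s)/2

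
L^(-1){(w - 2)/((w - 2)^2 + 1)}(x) exp(2*x)*cos(x)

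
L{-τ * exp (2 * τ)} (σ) -1/ (σ - 2)^2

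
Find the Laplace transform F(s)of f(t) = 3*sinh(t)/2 3/(2*(s^2 - 1))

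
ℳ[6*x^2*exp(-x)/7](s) 6*gamma(s + 2)/7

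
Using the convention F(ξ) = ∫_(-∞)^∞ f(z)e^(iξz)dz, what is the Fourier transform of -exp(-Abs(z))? -2/(ξ^2 + 1)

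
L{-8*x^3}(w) -48/w^4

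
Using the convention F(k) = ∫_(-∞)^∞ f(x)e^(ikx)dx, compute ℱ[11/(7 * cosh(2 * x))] 11 * pi/(14 * cosh(pi * k/4))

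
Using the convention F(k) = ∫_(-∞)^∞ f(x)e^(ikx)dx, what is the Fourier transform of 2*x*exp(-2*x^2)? sqrt(2)*I*sqrt(pi)*k*exp(-k^2/8)/4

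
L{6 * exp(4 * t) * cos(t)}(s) 6 * (s - 4)/((s - 4)^2 + 1)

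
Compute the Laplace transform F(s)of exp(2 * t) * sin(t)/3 1/(3 * ((s - 2)^2 + 1))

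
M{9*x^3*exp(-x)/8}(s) 9*gamma(s+3)/8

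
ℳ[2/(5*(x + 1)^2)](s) -2*pi*(s - 1)/(5*sin(pi*s))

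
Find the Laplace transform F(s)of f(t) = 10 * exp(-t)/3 10/(3 * (s + 1))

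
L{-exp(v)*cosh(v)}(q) (1 - q)/(q*(q - 2))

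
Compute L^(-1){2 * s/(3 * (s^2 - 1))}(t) 2 * cosh(t)/3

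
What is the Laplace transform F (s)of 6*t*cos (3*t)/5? 6*(s^2 - 9)/ (5*(s^2 + 9)^2)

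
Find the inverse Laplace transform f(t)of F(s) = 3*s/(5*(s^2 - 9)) 3*cosh(3*t)/5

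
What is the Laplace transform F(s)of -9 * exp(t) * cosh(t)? 9 * (1 - s)/(s * (s - 2))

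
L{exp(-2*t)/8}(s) 1/(8*(s + 2))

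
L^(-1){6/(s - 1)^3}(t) 3*t^2*exp(t)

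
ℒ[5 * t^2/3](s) 10/(3 * s^3)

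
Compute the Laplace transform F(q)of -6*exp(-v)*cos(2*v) 6*(-q - 1)/((q + 1)^2 + 4)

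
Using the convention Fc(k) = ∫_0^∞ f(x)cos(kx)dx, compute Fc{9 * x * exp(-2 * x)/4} 9 * (4 - k^2)/(4 * (k^2 + 4)^2)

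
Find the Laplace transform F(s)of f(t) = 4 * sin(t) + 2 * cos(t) 4/(s^2 + 1) + 2 * s/(s^2 + 1)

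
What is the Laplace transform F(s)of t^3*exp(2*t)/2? 3/(s - 2)^4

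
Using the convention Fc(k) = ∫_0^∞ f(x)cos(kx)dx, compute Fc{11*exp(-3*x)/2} 33/(2*(k^2 + 9))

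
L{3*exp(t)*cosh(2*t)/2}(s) 3*(s - 1)/(2*((s - 1)^2 - 4))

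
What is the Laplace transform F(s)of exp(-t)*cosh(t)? (s + 1)/(s*(s + 2))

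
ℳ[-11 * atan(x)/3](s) 11 * pi * sec(pi * s/2)/(6 * s)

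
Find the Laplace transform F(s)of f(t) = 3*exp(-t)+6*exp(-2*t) 6/(s+2)+3/(s+1)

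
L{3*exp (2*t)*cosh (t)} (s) 3*(s - 2)/ ( (s - 2)^2 - 1)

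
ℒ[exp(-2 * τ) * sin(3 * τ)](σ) 3/((σ + 2) ^2 + 9) 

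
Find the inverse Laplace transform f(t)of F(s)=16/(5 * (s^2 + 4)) 8 * sin(2 * t)/5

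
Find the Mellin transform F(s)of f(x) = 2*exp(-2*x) 2^(1 - s)*gamma(s)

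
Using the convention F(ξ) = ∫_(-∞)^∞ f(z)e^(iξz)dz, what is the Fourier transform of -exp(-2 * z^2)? -sqrt(2) * sqrt(pi) * exp(-ξ^2/8)/2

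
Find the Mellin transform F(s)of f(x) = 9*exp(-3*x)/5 3^(2 - s)*gamma(s)/5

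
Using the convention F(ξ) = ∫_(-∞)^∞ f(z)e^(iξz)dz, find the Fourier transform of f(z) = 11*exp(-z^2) 11*sqrt(pi)*exp(-ξ^2/4)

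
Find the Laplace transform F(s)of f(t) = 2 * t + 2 2/s^2 + 2/s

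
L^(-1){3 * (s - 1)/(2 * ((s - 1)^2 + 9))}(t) 3 * exp(t) * cos(3 * t)/2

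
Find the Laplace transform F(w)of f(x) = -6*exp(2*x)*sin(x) -6/((w - 2)^2+1)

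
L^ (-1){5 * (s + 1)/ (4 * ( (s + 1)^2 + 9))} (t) 5 * exp (-t) * cos (3 * t)/4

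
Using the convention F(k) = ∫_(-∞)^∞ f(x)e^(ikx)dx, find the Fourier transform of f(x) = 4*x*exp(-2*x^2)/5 sqrt(2)*I*sqrt(pi)*k*exp(-k^2/8)/10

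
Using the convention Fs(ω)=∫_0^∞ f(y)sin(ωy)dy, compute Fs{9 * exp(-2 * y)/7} 9 * ω/(7 * (ω^2 + 4))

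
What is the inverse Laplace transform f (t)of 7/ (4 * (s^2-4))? 7 * sinh (2 * t)/8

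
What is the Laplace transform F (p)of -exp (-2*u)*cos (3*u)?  (-p - 2)/ ( (p + 2)^2 + 9)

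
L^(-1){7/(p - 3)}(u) 7*exp(3*u)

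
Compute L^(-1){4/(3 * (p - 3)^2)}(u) 4 * u * exp(3 * u)/3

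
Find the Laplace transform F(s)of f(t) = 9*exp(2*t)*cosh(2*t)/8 9*(s - 2)/(8*s*(s - 4))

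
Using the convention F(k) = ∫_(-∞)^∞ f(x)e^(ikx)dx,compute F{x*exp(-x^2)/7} I*sqrt(pi)*k*exp(-k^2/4)/14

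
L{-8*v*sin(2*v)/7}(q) -32*q/(7*(q^2 + 4)^2)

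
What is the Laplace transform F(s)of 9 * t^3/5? 54/(5 * s^4)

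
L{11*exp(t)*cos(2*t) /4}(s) 11*(s - 1) /(4*((s - 1) ^2 + 4) ) 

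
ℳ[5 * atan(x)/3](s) -5 * pi * sec(pi * s/2)/(6 * s)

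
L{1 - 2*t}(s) 1/s - 2/s^2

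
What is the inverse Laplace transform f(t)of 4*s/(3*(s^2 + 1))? 4*cos(t)/3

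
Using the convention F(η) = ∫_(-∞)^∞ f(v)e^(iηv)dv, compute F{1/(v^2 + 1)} pi*exp(-Abs(η))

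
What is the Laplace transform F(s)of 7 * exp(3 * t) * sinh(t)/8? 7/(8 * ((s - 3)^2 - 1))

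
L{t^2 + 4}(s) 2/s^3 + 4/s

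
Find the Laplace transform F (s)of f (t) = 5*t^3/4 15/ (2*s^4)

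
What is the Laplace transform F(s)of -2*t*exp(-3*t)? -2/(s + 3)^2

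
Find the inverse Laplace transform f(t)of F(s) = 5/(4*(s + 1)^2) 5*t*exp(-t)/4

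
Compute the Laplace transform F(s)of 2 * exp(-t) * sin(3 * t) 6/((s+1)^2+9)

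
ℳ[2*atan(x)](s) -pi*sec(pi*s/2)/s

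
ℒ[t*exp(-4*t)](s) (s+4)^(-2)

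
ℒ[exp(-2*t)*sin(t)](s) 1/((s + 2)^2 + 1)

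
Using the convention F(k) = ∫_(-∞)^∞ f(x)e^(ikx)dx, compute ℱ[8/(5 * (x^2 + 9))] 8 * pi * exp(-3 * Abs(k))/15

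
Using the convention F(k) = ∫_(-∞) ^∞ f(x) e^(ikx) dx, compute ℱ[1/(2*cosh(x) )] pi/(2*cosh(pi*k/2) ) 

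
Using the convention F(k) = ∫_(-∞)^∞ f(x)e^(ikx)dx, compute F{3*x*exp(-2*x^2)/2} 3*sqrt(2)*I*sqrt(pi)*k*exp(-k^2/8)/16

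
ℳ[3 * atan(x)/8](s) -3 * pi * sec(pi * s/2)/(16 * s)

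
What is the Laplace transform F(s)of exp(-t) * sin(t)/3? 1/(3 * ((s+1)^2+1))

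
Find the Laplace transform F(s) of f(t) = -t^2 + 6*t 6/s^2 - 2/s^3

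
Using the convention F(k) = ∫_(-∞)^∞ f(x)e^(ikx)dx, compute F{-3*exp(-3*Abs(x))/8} -9/(4*k^2 + 36)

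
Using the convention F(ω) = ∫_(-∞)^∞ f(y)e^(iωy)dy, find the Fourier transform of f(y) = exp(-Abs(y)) 2/(ω^2 + 1)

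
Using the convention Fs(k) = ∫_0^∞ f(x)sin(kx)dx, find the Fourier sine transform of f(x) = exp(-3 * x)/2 k/(2 * (k^2 + 9))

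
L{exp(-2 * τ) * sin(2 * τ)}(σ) 2/((σ + 2)^2 + 4)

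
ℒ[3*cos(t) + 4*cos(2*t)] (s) 4*s/(s^2 + 4) + 3*s/(s^2 + 1) 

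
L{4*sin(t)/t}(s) 4*atan(1/s)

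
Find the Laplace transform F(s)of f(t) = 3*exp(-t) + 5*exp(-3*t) 5/(s + 3) + 3/(s + 1)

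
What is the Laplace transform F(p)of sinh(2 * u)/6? 1/(3 * (p^2 - 4))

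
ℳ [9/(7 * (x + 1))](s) 9 * pi * csc(pi * s)/7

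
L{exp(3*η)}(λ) 1/(λ - 3)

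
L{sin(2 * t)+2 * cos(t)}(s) 2/(s^2+4)+2 * s/(s^2+1)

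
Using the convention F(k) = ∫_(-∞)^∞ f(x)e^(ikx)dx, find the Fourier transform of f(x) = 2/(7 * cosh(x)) 2 * pi/(7 * cosh(pi * k/2))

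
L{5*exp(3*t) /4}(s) 5/(4*(s - 3) ) 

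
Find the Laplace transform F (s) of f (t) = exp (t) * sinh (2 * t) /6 1/ (3 * ( (s - 1) ^2 - 4) ) 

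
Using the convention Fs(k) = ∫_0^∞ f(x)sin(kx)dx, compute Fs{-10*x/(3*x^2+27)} -5*pi*exp(-3*k)/3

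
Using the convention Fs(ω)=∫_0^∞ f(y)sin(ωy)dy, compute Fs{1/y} pi/2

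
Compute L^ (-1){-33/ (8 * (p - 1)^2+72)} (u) -11 * exp (u) * sin (3 * u)/8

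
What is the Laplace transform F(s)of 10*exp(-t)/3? 10/(3*(s + 1))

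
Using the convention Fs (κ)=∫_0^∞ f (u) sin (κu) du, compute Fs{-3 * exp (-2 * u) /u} -3 * atan (κ/2) 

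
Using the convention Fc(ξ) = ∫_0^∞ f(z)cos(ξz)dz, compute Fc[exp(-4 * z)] 4/(ξ^2 + 16)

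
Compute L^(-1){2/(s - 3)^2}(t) 2*t*exp(3*t)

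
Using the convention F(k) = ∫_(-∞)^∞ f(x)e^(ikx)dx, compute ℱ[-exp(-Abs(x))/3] -2/(3 * k^2 + 3)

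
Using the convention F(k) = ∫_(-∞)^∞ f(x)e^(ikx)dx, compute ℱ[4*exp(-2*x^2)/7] 2*sqrt(2)*sqrt(pi)*exp(-k^2/8)/7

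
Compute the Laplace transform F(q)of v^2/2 q^(-3)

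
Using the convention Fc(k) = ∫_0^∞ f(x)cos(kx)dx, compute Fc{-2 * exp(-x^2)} -sqrt(pi) * exp(-k^2/4)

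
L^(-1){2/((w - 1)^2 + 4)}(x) exp(x)*sin(2*x)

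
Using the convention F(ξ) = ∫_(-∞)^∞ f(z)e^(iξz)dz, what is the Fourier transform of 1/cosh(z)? pi/cosh(pi * ξ/2)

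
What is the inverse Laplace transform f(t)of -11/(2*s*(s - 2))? -11*exp(t)*sinh(t)/2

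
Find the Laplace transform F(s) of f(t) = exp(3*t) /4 1/(4*(s - 3) ) 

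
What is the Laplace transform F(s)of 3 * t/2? 3/(2 * s^2)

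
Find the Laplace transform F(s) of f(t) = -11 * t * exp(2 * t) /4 -11/(4 * (s - 2) ^2) 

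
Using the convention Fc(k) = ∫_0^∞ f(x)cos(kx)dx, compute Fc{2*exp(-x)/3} 2/(3*(k^2+1))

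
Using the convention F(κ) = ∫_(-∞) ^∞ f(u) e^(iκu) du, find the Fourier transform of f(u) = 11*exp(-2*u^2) 11*sqrt(2)*sqrt(pi)*exp(-κ^2/8) /2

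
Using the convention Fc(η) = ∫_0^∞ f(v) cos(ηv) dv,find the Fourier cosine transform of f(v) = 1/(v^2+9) pi * exp(-3 * η) /6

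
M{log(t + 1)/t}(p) -pi * csc(pi * p)/(p - 1)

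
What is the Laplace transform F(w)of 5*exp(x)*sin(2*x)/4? 5/(2*((w - 1)^2 + 4))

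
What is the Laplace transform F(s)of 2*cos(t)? 2*s/(s^2 + 1)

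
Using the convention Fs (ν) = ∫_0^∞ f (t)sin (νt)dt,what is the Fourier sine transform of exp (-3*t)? ν/ (ν^2 + 9)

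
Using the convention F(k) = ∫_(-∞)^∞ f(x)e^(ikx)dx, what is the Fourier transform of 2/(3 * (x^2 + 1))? 2 * pi * exp(-Abs(k))/3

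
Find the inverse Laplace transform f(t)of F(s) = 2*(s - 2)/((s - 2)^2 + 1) 2*exp(2*t)*cos(t)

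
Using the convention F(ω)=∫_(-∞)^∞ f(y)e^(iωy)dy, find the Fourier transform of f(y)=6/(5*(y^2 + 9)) 2*pi*exp(-3*Abs(ω))/5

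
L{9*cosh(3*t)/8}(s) 9*s/(8*(s^2 - 9))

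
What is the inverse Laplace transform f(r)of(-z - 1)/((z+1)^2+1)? -exp(-r)*cos(r)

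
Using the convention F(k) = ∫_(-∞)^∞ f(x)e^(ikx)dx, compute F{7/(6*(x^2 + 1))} 7*pi*exp(-Abs(k))/6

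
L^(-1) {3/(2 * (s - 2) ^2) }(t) 3 * t * exp(2 * t) /2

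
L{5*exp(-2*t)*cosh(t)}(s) 5*(s+2)/((s+2)^2 - 1)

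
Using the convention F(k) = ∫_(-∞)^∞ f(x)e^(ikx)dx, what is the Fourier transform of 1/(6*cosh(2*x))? pi/(12*cosh(pi*k/4))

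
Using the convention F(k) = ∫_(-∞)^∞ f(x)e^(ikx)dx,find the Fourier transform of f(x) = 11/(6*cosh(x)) 11*pi/(6*cosh(pi*k/2))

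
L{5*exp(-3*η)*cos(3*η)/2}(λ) 5*(λ+3)/(2*((λ+3)^2+9))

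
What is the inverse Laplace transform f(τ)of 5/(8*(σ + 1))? 5*exp(-τ)/8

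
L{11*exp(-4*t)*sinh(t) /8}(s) 11/(8*((s + 4) ^2 - 1) ) 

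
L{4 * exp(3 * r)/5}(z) 4/(5 * (z - 3))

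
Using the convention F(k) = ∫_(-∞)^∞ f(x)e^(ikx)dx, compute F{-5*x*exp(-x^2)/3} -5*I*sqrt(pi)*k*exp(-k^2/4)/6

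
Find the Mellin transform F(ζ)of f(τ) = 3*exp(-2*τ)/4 3*gamma(ζ)/(4*2^ζ)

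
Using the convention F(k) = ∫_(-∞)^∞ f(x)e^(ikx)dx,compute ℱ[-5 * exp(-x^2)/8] -5 * sqrt(pi) * exp(-k^2/4)/8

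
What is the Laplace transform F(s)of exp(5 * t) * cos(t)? (s - 5)/((s - 5)^2 + 1)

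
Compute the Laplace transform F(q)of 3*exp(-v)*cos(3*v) 3*(q + 1)/((q + 1)^2 + 9)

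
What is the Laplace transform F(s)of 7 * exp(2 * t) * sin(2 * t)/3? 14/(3 * ((s - 2)^2 + 4))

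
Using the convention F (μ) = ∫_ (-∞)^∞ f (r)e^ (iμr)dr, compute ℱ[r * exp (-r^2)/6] I * sqrt (pi) * μ * exp (-μ^2/4)/12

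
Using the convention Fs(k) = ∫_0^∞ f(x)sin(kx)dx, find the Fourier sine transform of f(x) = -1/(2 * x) -pi/4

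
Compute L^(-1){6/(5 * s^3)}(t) 3 * t^2/5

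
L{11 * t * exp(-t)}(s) 11/(s + 1)^2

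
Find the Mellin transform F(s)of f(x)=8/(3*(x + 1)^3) 4*pi*(s - 2)*(s - 1)/(3*sin(pi*s))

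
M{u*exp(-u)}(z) gamma(z + 1)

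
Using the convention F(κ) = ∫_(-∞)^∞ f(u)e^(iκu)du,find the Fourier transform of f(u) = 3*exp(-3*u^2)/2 sqrt(3)*sqrt(pi)*exp(-κ^2/12)/2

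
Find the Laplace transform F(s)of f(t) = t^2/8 1/(4*s^3)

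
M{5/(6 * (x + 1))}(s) 5 * pi * csc(pi * s)/6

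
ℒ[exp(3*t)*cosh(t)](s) (s - 3)/((s - 3)^2 - 1)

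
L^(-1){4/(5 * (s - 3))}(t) 4 * exp(3 * t)/5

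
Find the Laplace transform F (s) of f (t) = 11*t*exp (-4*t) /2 11/ (2*(s + 4) ^2) 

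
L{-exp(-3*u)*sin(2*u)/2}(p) -1/((p+3)^2+4)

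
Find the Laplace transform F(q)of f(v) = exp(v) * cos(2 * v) (q - 1)/((q - 1)^2+4)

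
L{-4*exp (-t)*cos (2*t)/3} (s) 4*(-s - 1)/ (3*( (s + 1)^2 + 4))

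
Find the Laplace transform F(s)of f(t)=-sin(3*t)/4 -3/(4*s^2 + 36)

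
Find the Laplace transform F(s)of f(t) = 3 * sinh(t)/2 3/(2 * (s^2 - 1))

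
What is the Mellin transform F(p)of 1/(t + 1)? pi*csc(pi*p)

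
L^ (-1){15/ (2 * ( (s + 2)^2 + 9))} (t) 5 * exp (-2 * t) * sin (3 * t)/2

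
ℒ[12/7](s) 12/(7 * s)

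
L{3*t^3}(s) 18/s^4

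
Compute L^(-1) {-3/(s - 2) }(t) -3*exp(2*t) 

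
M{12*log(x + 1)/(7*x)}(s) -12*pi*csc(pi*s)/(7*s - 7)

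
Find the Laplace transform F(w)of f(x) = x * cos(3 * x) (w^2 - 9)/(w^2 + 9)^2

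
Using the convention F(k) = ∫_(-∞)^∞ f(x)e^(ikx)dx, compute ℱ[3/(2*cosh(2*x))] 3*pi/(4*cosh(pi*k/4))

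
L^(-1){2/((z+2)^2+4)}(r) exp(-2*r)*sin(2*r)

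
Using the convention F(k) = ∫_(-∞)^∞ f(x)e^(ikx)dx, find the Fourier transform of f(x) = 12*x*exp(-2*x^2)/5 3*sqrt(2)*I*sqrt(pi)*k*exp(-k^2/8)/10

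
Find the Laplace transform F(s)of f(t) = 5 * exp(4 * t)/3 5/(3 * (s - 4))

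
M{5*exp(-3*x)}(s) 5*gamma(s)/3^s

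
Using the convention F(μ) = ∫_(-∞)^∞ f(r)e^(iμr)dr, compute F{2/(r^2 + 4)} pi * exp(-2 * Abs(μ))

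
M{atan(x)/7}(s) -pi * sec(pi * s/2)/(14 * s)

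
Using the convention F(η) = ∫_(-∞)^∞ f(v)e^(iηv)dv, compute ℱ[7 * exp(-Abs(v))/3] 14/(3 * (η^2 + 1))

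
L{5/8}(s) 5/(8 * s)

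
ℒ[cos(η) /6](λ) λ/(6 * (λ^2 + 1) ) 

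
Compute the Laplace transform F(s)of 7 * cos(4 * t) 7 * s/(s^2 + 16)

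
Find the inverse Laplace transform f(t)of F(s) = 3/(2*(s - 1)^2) 3*t*exp(t)/2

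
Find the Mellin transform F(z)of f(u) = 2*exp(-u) 2*gamma(z)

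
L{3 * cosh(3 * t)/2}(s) 3 * s/(2 * (s^2 - 9))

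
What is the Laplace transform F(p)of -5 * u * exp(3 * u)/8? -5/(8 * (p - 3)^2)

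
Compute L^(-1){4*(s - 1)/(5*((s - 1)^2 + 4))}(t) 4*exp(t)*cos(2*t)/5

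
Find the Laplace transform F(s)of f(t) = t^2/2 s^(-3)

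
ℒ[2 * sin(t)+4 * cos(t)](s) 2/(s^2+1)+4 * s/(s^2+1)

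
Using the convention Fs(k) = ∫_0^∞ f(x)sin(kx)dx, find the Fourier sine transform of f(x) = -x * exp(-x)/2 -k/(k^2 + 1)^2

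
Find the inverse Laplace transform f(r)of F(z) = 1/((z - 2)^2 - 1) exp(2*r)*sinh(r)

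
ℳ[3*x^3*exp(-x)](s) 3*gamma(s + 3) 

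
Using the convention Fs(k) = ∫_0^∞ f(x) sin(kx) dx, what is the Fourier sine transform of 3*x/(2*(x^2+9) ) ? 3*pi*exp(-3*k) /4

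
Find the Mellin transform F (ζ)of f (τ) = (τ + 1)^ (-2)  (-pi * ζ + pi)/sin (pi * ζ)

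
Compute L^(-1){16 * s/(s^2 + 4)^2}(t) 4 * t * sin(2 * t)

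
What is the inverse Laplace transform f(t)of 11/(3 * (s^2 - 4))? 11 * sinh(2 * t)/6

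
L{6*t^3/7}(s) 36/(7*s^4)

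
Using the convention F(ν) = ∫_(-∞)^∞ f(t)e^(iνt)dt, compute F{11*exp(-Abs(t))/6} 11/(3*(ν^2+1))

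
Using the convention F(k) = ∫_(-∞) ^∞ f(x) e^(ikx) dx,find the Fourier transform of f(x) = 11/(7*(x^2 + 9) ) 11*pi*exp(-3*Abs(k) ) /21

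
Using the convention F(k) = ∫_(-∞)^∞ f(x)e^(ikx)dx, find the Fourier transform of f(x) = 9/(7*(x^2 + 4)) 9*pi*exp(-2*Abs(k))/14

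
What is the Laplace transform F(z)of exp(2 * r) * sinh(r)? 1/((z - 2)^2 - 1)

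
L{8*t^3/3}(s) 16/s^4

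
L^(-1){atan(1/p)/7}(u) sin(u)/(7*u)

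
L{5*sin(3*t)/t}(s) 5*atan(3/s)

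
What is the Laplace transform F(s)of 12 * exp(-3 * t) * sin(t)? 12/((s + 3)^2 + 1)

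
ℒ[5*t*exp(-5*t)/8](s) 5/(8*(s + 5)^2)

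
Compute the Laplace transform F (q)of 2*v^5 240/q^6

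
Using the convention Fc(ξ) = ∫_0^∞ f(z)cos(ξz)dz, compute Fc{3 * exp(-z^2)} 3 * sqrt(pi) * exp(-ξ^2/4)/2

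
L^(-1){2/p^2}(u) 2*u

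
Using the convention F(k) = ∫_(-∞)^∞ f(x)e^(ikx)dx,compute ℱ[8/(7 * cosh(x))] 8 * pi/(7 * cosh(pi * k/2))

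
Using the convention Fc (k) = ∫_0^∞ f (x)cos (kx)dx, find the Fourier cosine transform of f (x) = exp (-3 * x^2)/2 sqrt (3) * sqrt (pi) * exp (-k^2/12)/12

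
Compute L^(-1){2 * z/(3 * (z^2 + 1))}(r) 2 * cos(r)/3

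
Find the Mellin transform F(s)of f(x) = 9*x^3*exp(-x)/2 9*gamma(s + 3)/2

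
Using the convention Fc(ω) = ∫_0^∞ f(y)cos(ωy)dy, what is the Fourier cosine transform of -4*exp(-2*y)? -8/(ω^2 + 4)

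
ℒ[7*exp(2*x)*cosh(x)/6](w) 7*(w - 2)/(6*((w - 2)^2-1))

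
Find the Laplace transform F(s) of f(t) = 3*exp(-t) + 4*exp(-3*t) 3/(s + 1) + 4/(s + 3) 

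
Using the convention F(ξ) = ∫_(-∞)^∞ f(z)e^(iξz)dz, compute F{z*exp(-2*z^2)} sqrt(2)*I*sqrt(pi)*ξ*exp(-ξ^2/8)/8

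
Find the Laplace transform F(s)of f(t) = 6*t 6/s^2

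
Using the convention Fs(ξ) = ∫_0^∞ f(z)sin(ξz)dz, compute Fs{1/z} pi/2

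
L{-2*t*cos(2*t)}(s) 2*(4 - s^2)/(s^2 + 4)^2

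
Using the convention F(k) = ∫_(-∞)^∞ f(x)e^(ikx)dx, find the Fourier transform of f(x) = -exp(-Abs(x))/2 -1/(k^2+1)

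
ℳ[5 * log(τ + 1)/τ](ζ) -5 * pi * csc(pi * ζ)/(ζ - 1)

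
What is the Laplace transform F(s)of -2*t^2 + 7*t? 7/s^2 - 4/s^3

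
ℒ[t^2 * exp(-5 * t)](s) 2/(s + 5)^3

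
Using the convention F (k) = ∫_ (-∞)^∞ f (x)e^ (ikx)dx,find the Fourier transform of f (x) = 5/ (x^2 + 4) 5*pi*exp (-2*Abs (k))/2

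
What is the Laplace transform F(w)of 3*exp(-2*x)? 3/(w + 2)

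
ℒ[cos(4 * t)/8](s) s/(8 * (s^2+16))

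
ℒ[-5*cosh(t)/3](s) -5*s/(3*s^2 - 3)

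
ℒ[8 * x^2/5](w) 16/(5 * w^3)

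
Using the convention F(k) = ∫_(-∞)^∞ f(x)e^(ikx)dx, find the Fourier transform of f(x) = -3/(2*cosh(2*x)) -3*pi/(4*cosh(pi*k/4))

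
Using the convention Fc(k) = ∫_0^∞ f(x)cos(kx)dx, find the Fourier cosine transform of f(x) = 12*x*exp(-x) 12*(1 - k^2)/(k^2+1)^2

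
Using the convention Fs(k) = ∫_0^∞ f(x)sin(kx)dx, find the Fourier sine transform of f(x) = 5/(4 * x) 5 * pi/8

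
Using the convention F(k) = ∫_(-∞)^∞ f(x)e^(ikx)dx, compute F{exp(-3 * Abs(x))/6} 1/(k^2 + 9)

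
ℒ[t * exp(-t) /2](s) 1/(2 * (s + 1) ^2) 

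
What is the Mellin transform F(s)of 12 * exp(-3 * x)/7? 12 * gamma(s)/(7 * 3^s)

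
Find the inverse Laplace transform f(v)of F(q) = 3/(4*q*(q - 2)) 3*exp(v)*sinh(v)/4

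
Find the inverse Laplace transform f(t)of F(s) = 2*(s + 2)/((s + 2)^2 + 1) 2*exp(-2*t)*cos(t)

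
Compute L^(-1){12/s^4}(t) 2 * t^3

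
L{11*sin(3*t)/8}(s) 33/(8*(s^2 + 9))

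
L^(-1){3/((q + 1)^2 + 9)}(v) exp(-v)*sin(3*v)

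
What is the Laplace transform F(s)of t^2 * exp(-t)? 2/(s + 1)^3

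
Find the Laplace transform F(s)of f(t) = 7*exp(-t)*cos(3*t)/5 7*(s + 1)/(5*((s + 1)^2 + 9))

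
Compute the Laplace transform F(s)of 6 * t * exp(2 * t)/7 6/(7 * (s - 2)^2)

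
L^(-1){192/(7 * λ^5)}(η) 8 * η^4/7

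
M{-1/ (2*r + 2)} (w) -pi*csc (pi*w)/2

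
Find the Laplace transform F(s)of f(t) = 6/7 6/(7*s)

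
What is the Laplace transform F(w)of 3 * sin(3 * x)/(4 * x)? 3 * atan(3/w)/4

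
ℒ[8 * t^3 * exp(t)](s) 48/(s - 1)^4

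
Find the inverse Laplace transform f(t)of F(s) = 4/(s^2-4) 2 * sinh(2 * t)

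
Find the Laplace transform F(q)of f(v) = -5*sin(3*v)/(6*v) -5*atan(3/q)/6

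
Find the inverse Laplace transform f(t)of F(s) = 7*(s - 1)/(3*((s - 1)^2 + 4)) 7*exp(t)*cos(2*t)/3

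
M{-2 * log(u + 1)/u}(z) 2 * pi * csc(pi * z)/(z - 1)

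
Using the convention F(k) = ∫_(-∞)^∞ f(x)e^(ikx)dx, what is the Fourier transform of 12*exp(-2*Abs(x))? 48/(k^2 + 4)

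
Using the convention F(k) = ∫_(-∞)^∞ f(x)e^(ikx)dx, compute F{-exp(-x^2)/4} -sqrt(pi)*exp(-k^2/4)/4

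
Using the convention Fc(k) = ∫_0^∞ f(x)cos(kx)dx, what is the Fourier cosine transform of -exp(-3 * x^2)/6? -sqrt(3) * sqrt(pi) * exp(-k^2/12)/36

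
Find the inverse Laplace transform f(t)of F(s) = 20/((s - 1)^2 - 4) 10 * exp(t) * sinh(2 * t)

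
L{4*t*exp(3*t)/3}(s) 4/(3*(s - 3)^2)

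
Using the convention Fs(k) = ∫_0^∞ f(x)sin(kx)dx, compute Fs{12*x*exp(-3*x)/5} 72*k/(5*(k^2 + 9)^2)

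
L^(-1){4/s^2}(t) 4*t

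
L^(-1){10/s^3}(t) 5 * t^2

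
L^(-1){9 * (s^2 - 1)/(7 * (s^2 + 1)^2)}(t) 9 * t * cos(t)/7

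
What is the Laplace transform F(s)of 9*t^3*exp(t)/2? 27/(s - 1)^4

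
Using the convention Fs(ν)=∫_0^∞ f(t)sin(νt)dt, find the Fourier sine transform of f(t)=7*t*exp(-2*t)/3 28*ν/(3*(ν^2+4)^2)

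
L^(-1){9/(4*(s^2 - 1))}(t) 9*sinh(t)/4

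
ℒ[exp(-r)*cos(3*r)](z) (z + 1)/((z + 1)^2 + 9)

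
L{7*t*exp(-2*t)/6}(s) 7/(6*(s + 2)^2)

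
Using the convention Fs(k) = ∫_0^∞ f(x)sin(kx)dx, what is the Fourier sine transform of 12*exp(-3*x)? 12*k/(k^2+9)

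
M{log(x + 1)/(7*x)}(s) -pi*csc(pi*s)/(7*s - 7)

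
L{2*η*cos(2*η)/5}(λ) 2*(λ^2 - 4)/(5*(λ^2 + 4)^2)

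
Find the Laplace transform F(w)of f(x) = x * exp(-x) (w + 1)^(-2)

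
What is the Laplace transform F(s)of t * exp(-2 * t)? (s + 2)^(-2)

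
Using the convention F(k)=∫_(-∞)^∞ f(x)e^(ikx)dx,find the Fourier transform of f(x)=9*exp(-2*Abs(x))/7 36/(7*(k^2 + 4))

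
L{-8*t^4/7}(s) -192/(7*s^5)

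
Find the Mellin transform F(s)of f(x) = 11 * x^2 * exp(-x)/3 11 * gamma(s+2)/3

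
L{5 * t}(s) 5/s^2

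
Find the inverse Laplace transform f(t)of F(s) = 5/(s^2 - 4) 5 * sinh(2 * t)/2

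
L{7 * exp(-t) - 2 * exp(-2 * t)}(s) 7/(s + 1) - 2/(s + 2)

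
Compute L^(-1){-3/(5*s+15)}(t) -3*exp(-3*t)/5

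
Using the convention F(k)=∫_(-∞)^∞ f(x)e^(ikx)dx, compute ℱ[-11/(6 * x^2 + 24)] -11 * pi * exp(-2 * Abs(k))/12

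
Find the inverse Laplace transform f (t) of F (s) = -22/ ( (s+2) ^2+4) -11*exp (-2*t)*sin (2*t) 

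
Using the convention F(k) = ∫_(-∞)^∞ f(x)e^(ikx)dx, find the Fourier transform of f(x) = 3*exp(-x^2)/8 3*sqrt(pi)*exp(-k^2/4)/8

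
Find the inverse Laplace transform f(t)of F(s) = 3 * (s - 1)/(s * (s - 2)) 3 * exp(t) * cosh(t)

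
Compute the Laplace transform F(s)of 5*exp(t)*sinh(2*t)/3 10/(3*((s - 1)^2-4))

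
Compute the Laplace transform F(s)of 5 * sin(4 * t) 20/(s^2+16)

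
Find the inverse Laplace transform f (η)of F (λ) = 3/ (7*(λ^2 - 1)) 3*sinh (η)/7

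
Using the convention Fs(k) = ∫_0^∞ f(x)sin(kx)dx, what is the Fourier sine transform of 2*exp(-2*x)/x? 2*atan(k/2)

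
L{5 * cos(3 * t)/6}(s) 5 * s/(6 * (s^2 + 9))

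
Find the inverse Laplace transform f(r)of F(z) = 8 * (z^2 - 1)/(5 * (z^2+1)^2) 8 * r * cos(r)/5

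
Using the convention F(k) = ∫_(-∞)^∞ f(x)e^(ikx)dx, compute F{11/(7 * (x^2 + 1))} 11 * pi * exp(-Abs(k))/7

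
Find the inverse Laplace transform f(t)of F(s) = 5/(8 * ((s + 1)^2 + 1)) 5 * exp(-t) * sin(t)/8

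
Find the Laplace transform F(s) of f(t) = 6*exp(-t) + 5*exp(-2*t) 6/(s + 1) + 5/(s + 2) 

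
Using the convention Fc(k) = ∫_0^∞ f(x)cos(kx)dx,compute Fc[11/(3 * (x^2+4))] 11 * pi * exp(-2 * k)/12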